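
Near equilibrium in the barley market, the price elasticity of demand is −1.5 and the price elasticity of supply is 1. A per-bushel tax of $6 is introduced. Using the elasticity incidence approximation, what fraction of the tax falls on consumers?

Incidence ratio: consumers' share ≈ εs / (εs + |εd|) = 1 / (1 + 1.5) = 0.4.
Supply is the less elastic side, so consumers bear the smaller share.

Consumers' share ≈ 0.4.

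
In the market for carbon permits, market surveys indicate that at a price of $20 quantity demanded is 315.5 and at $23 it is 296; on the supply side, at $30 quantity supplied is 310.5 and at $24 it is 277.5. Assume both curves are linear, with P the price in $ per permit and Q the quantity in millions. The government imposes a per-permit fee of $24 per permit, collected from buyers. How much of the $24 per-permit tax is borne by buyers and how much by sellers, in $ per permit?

Buyers bear $11 per permit; sellers bear $13 per permit.

Demand slope: (296 − 315.5)/(23 − 20) = -6.5, so Qd = 445.5 − 6.5P.
Supply slope: (277.5 − 310.5)/(24 − 30) = 5.5, so Qs = 5.5P + 145.5.
Without the tax, 445.5 − 6.5P = 5.5P + 145.5 gives 12P = 300, so P* = $25 and Q* = 283.
With the tax collected from buyers, demand (in seller-price terms) shifts: Qd = 445.5 − 6.5(P + 24).
Solving gives Q = 211.5 with buyers paying $36 and sellers receiving $12 (the $24 wedge).
Burden on buyers: $11; on sellers: $13. (They sum to $24.)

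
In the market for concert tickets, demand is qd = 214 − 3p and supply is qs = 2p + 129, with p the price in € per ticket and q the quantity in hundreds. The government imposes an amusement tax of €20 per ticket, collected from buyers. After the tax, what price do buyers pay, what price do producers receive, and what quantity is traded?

Without the tax, 214 − 3p = 2p + 129 gives 5p = 85, so p* = €17 and q* = 163.
With the tax collected from buyers, demand (in seller-price terms) shifts: qd = 214 − 3(p + 20).
Solving gives q = 139 with buyers paying €25 and producers receiving €5 (the €20 wedge).

Buyers pay €25; producers receive €5; quantity = 139.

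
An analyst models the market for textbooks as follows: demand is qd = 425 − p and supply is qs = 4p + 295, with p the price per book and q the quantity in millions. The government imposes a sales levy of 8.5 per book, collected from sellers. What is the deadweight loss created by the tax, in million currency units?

Without the tax, 425 − p = 4p + 295 gives 5p = 130, so p* = 26 and q* = 399.
With the tax collected from sellers, supply shifts: qs = 4(p − 8.5) + 295.
New equilibrium: buyers pay 32.8, sellers receive 24.3, q = 392.2. (Wedge: pb − ps = 8.5.)
Quantity falls by |ΔQ| = |399 − 392.2| = 6.8.
DWL = ½ · t · |ΔQ| = ½ · 8.5 · 6.8 = 28.9.

Deadweight loss = 28.9 million.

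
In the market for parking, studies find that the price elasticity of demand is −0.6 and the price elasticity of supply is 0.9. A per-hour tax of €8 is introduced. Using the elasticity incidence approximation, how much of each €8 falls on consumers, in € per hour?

Incidence ratio: consumers' share ≈ εs / (εs + |εd|) = 0.9 / (0.9 + 0.6) = 0.6.
So consumers bear ≈ 0.6 × €8 = €4.8; producers bear €3.2.

Consumers bear ≈ €4.8 per hour.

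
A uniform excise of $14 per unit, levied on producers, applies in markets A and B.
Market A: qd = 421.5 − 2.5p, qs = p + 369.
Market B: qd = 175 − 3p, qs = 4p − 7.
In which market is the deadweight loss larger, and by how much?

Market B, by $98.

Market A: pre-tax p* = $15, q* = 384; post-tax q = 374; deadweight loss = $70.
Market B: pre-tax p* = $26, q* = 97; post-tax q = 73; deadweight loss = $168.
Difference: $70 vs $168 → market B is larger by $98.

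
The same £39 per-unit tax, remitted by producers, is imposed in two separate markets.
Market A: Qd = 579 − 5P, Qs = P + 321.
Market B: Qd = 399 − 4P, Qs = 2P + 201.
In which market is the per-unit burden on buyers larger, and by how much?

Market B, by £6.5.

Market A: pre-tax P* = £43, Q* = 364; post-tax Q = 331.5; per-unit burden on buyers = £6.5.
Market B: pre-tax P* = £33, Q* = 267; post-tax Q = 215; per-unit burden on buyers = £13.
Difference: £6.5 vs £13 → market B is larger by £6.5.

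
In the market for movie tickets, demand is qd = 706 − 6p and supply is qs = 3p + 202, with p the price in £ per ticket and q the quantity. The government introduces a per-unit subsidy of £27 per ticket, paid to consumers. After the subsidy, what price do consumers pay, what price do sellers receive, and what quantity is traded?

Before the subsidy: set 706 − 6p = 3p + 202 → p* = £56, q* = 370.
With a per-unit subsidy paid to consumers, each effectively pays p − 27, so demand becomes qd = 706 − 6(p − 27).
Solving gives q = 424 with consumers paying £47 and sellers receiving £74 (the £27 wedge).

Consumers pay £47; sellers receive £74; quantity = 424.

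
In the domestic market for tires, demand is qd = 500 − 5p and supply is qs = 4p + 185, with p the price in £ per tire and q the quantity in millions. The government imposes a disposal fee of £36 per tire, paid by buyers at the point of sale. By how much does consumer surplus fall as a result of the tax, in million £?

Consumer surplus falls by £4560 million.

Without the tax, 500 − 5p = 4p + 185 gives 9p = 315, so p* = £35 and q* = 325.
With the tax collected from buyers, demand (in seller-price terms) shifts: qd = 500 − 5(p + 36).
New equilibrium: buyers pay £51, suppliers receive £15, q = 245. (Wedge: pb − ps = 36.)
ΔCS is the trapezoid between Q = 245 and Q = 325 of height £16: ½ · (325 + 245) · 16 = £4560.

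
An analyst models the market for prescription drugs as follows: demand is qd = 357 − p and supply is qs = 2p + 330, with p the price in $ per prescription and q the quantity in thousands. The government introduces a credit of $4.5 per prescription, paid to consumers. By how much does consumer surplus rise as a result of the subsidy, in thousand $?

Before the subsidy: set 357 − p = 2p + 330 → p* = $9, q* = 348.
With a per-unit subsidy paid to consumers, each effectively pays p − 4.5, so demand becomes qd = 357 − (p − 4.5).
Solving gives q = 351 with consumers paying $6 and sellers receiving $10.5 (the $4.5 wedge).
ΔCS is the trapezoid between Q = 351 and Q = 348 of height $3: ½ · (348 + 351) · 3 = $1048.5.

Consumer surplus rises by $1048.5 thousand.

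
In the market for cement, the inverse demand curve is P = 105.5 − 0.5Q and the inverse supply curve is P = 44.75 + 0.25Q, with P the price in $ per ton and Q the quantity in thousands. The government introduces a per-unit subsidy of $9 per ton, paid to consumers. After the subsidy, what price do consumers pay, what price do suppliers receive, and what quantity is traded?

Rewrite in direct form: Qd = 211 − 2P and Qs = 4P − 179.
Without the subsidy, 211 − 2P = 4P − 179 gives 6P = 390, so P* = $65 and Q* = 81.
With a per-unit subsidy paid to consumers, each effectively pays P − 9, so demand becomes Qd = 211 − 2(P − 9).
New equilibrium: consumers pay $59, suppliers receive $68, Q = 93. (Wedge: Pb − Ps = −9.)

Consumers pay $59; suppliers receive $68; quantity = 93.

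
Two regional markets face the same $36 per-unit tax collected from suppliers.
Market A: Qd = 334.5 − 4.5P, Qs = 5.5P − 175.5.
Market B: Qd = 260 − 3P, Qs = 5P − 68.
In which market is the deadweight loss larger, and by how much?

Market A: pre-tax P* = $51, Q* = 105; post-tax Q = 15.9; deadweight loss = $1603.8.
Market B: pre-tax P* = $41, Q* = 137; post-tax Q = 69.5; deadweight loss = $1215.
Difference: $1603.8 vs $1215 → market A is larger by $388.8.

Market A, by $388.8.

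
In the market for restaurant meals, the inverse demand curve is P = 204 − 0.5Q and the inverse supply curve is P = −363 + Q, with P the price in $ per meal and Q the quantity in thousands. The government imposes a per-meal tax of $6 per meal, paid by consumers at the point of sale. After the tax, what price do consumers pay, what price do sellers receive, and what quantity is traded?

Consumers pay $17; sellers receive $11; quantity = 374.

Inverting to Q(P) form: Qd = 408 − 2P; Qs = P + 363.
Without the tax, 408 − 2P = P + 363 gives 3P = 45, so P* = $15 and Q* = 378.
With the tax collected from consumers, demand (in seller-price terms) shifts: Qd = 408 − 2(P + 6).
Solving gives Q = 374 with consumers paying $17 and sellers receiving $11 (the $6 wedge).
The less price-elastic side of the market bears the larger share of a per-unit tax.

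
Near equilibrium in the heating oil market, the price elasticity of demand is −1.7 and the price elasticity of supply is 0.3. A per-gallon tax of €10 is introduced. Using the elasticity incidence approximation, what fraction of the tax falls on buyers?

Incidence ratio: buyers' share ≈ εs / (εs + |εd|) = 0.3 / (0.3 + 1.7) = 0.15.
Supply is the less elastic side, so buyers bear the smaller share.

Buyers' share ≈ 0.15.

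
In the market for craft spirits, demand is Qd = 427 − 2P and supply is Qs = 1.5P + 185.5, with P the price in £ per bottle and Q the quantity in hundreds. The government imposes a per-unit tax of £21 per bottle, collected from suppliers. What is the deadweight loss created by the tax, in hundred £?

Deadweight loss = £189 hundred.

Before the tax: set 427 − 2P = 1.5P + 185.5 → P* = £69, Q* = 289.
With the tax collected from suppliers, supply shifts: Qs = 1.5(P − 21) + 185.5.
New equilibrium: buyers pay £78, suppliers receive £57, Q = 271. (Wedge: Pb − Ps = 21.)
Quantity falls by |ΔQ| = |289 − 271| = 18.
DWL = ½ · t · |ΔQ| = ½ · 21 · 18 = £189.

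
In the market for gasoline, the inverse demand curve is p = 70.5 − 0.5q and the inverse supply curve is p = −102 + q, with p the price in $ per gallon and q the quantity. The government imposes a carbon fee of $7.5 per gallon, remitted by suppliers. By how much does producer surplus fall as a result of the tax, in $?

Rewrite in direct form: qd = 141 − 2p and qs = p + 102.
Before the tax: set 141 − 2p = p + 102 → p* = $13, q* = 115.
With the tax collected from suppliers, supply shifts: qs = (p − 7.5) + 102.
Solving gives q = 110 with consumers paying $15.5 and suppliers receiving $8 (the $7.5 wedge).
ΔPS is the trapezoid between Q = 110 and Q = 115 of height $5: ½ · (115 + 110) · 5 = $562.5.

Producer surplus falls by $562.5.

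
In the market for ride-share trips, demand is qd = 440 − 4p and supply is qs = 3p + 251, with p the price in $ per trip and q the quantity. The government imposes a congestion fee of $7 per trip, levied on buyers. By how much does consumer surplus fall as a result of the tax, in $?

Without the tax, 440 − 4p = 3p + 251 gives 7p = 189, so p* = $27 and q* = 332.
With the tax collected from buyers, demand (in seller-price terms) shifts: qd = 440 − 4(p + 7).
Solving gives q = 320 with buyers paying $30 and suppliers receiving $23 (the $7 wedge).
ΔCS is the trapezoid between Q = 320 and Q = 332 of height $3: ½ · (332 + 320) · 3 = $978.

Consumer surplus falls by $978.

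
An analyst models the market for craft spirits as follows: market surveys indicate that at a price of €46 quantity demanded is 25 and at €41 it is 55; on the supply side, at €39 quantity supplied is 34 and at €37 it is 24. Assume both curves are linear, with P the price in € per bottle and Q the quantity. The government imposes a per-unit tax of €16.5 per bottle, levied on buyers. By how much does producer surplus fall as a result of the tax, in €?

Demand slope: (55 − 25)/(41 − 46) = -6, so Qd = 301 − 6P.
Supply slope: (24 − 34)/(37 − 39) = 5, so Qs = 5P − 161.
Before the tax: set 301 − 6P = 5P − 161 → P* = €42, Q* = 49.
With the tax collected from buyers, demand (in seller-price terms) shifts: Qd = 301 − 6(P + 16.5).
Solving gives Q = 4 with buyers paying €49.5 and producers receiving €33 (the €16.5 wedge).
ΔPS is the trapezoid between Q = 4 and Q = 49 of height €9: ½ · (49 + 4) · 9 = €238.5.

Producer surplus falls by €238.5.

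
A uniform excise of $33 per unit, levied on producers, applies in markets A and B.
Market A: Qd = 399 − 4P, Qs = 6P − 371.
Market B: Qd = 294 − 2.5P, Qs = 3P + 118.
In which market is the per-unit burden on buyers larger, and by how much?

Market A: pre-tax P* = $77, Q* = 91; post-tax Q = 11.8; per-unit burden on buyers = $19.8.
Market B: pre-tax P* = $32, Q* = 214; post-tax Q = 169; per-unit burden on buyers = $18.
Difference: $19.8 vs $18 → market A is larger by $1.8.

Market A, by $1.8.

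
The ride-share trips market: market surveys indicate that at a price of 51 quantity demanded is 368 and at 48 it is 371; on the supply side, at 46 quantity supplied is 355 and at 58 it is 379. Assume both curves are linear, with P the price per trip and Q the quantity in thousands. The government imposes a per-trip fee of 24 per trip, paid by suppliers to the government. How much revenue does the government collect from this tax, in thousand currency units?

Tax revenue = 8424 thousand.

Demand slope: (371 − 368)/(48 − 51) = -1, so Qd = 419 − P.
Supply slope: (379 − 355)/(58 − 46) = 2, so Qs = 2P + 263.
Before the tax: set 419 − P = 2P + 263 → P* = 52, Q* = 367.
With the tax collected from suppliers, supply shifts: Qs = 2(P − 24) + 263.
New equilibrium: buyers pay 68, suppliers receive 44, Q = 351. (Wedge: Pb − Ps = 24.)
Revenue = t · Q = 24 · 351 = 8424.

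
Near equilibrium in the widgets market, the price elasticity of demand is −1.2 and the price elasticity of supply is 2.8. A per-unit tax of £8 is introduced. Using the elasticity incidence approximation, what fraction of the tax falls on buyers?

Buyers' share ≈ 0.7.

Incidence ratio: buyers' share ≈ εs / (εs + |εd|) = 2.8 / (2.8 + 1.2) = 0.7.
Supply is the more elastic side, so buyers bear the larger share.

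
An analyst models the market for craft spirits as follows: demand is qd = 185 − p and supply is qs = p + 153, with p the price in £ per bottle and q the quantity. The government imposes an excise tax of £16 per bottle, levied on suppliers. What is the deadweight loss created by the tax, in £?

Before the tax: set 185 − p = p + 153 → p* = £16, q* = 169.
With the tax collected from suppliers, supply shifts: qs = (p − 16) + 153.
Solving gives q = 161 with buyers paying £24 and suppliers receiving £8 (the £16 wedge).
Quantity falls by |ΔQ| = |169 − 161| = 8.
DWL = ½ · t · |ΔQ| = ½ · 16 · 8 = £64.

Deadweight loss = £64.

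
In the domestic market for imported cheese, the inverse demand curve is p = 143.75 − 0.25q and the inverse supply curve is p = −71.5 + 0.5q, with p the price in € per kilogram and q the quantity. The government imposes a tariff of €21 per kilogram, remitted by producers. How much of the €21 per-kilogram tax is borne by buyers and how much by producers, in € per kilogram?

Inverting to q(p) form: qd = 575 − 4p; qs = 2p + 143.
Without the tax, 575 − 4p = 2p + 143 gives 6p = 432, so p* = €72 and q* = 287.
With the tax collected from producers, supply shifts: qs = 2(p − 21) + 143.
Solving gives q = 259 with buyers paying €79 and producers receiving €58 (the €21 wedge).
Burden on buyers: €7; on producers: €14. (They sum to €21.)
The less price-elastic side of the market bears the larger share of a per-unit tax.

Buyers bear €7 per kilogram; producers bear €14 per kilogram.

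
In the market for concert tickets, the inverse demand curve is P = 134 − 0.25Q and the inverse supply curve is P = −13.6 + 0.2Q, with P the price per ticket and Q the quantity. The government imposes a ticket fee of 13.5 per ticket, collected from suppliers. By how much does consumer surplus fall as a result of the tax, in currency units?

Rewrite in direct form: Qd = 536 − 4P and Qs = 5P + 68.
Before the tax: set 536 − 4P = 5P + 68 → P* = 52, Q* = 328.
With the tax collected from suppliers, supply shifts: Qs = 5(P − 13.5) + 68.
Solving gives Q = 298 with buyers paying 59.5 and suppliers receiving 46 (the 13.5 wedge).
ΔCS is the trapezoid between Q = 298 and Q = 328 of height 7.5: ½ · (328 + 298) · 7.5 = 2347.5.

Consumer surplus falls by 2347.5.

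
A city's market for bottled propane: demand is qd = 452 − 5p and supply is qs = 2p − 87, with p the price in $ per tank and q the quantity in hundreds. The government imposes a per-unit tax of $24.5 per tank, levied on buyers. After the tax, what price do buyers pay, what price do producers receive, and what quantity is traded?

Without the tax, 452 − 5p = 2p − 87 gives 7p = 539, so p* = $77 and q* = 67.
With the tax collected from buyers, demand (in seller-price terms) shifts: qd = 452 − 5(p + 24.5).
Solving gives q = 32 with buyers paying $84 and producers receiving $59.5 (the $24.5 wedge).

Buyers pay $84; producers receive $59.5; quantity = 32.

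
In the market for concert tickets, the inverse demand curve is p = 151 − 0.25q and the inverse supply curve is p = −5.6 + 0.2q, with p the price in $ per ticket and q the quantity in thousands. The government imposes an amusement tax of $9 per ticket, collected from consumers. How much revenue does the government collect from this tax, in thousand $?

Inverting to q(p) form: qd = 604 − 4p; qs = 5p + 28.
Without the tax, 604 − 4p = 5p + 28 gives 9p = 576, so p* = $64 and q* = 348.
With the tax collected from consumers, demand (in seller-price terms) shifts: qd = 604 − 4(p + 9).
Solving gives q = 328 with consumers paying $69 and suppliers receiving $60 (the $9 wedge).
Revenue = t · Q = 9 · 328 = $2952.

Tax revenue = $2952 thousand.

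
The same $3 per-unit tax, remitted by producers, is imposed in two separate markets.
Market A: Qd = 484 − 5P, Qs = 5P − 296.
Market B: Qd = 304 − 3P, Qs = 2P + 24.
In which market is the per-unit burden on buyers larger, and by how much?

Market A: pre-tax P* = $78, Q* = 94; post-tax Q = 86.5; per-unit burden on buyers = $1.5.
Market B: pre-tax P* = $56, Q* = 136; post-tax Q = 132.4; per-unit burden on buyers = $1.2.
Difference: $1.5 vs $1.2 → market A is larger by $0.3.

Market A, by $0.3.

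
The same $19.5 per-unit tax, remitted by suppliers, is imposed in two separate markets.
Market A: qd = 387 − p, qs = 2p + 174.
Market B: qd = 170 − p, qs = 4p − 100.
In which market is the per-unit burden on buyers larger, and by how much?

Market A: pre-tax p* = $71, q* = 316; post-tax q = 303; per-unit burden on buyers = $13.
Market B: pre-tax p* = $54, q* = 116; post-tax q = 100.4; per-unit burden on buyers = $15.6.
Difference: $13 vs $15.6 → market B is larger by $2.6.

Market B, by $2.6.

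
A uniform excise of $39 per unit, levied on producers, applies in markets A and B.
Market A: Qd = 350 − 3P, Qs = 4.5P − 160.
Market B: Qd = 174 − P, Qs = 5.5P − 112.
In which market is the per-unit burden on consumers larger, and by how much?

Market B, by $9.6.

Market A: pre-tax P* = $68, Q* = 146; post-tax Q = 75.8; per-unit burden on consumers = $23.4.
Market B: pre-tax P* = $44, Q* = 130; post-tax Q = 97; per-unit burden on consumers = $33.
Difference: $23.4 vs $33 → market B is larger by $9.6.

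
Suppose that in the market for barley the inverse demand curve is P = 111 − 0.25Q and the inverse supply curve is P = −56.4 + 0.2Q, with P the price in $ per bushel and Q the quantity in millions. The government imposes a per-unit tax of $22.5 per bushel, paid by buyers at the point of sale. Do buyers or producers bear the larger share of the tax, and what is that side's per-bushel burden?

Buyers bear the larger share: $12.5 per bushel.

Inverting to Q(P) form: Qd = 444 − 4P; Qs = 5P + 282.
Before the tax: set 444 − 4P = 5P + 282 → P* = $18, Q* = 372.
With the tax collected from buyers, demand (in seller-price terms) shifts: Qd = 444 − 4(P + 22.5).
New equilibrium: buyers pay $30.5, producers receive $8, Q = 322. (Wedge: Pb − Ps = 22.5.)
Per-bushel burden: buyers $12.5, producers $10.
Buyers take the larger share because demand is less price-elastic here (demand slope 4 vs supply slope 5).
The less price-elastic side of the market bears the larger share of a per-unit tax.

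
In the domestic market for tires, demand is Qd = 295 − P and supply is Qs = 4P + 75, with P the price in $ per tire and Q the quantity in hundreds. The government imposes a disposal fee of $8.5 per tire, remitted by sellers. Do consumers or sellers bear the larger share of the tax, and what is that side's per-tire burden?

Before the tax: set 295 − P = 4P + 75 → P* = $44, Q* = 251.
With the tax collected from sellers, supply shifts: Qs = 4(P − 8.5) + 75.
New equilibrium: consumers pay $50.8, sellers receive $42.3, Q = 244.2. (Wedge: Pb − Ps = 8.5.)
Per-tire burden: consumers $6.8, sellers $1.7.
Consumers take the larger share because demand is less price-elastic here (demand slope 1 vs supply slope 4).
The less price-elastic side of the market bears the larger share of a per-unit tax.

Consumers bear the larger share: $6.8 per tire.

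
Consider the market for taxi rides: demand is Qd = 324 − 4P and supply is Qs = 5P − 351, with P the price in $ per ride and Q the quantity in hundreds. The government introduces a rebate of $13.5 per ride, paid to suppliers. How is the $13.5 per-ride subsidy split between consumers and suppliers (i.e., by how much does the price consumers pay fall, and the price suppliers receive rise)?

Consumers gain $7.5 per ride; suppliers gain $6 per ride.

Before the subsidy: set 324 − 4P = 5P − 351 → P* = $75, Q* = 24.
With a per-unit subsidy paid to suppliers, each receives P + 13.5 per unit sold, so supply becomes Qs = 5(P + 13.5) − 351.
New equilibrium: consumers pay $67.5, suppliers receive $81, Q = 54. (Wedge: Pb − Ps = −13.5.)
Gain to consumers: $7.5; to suppliers: $6. (They sum to $13.5.)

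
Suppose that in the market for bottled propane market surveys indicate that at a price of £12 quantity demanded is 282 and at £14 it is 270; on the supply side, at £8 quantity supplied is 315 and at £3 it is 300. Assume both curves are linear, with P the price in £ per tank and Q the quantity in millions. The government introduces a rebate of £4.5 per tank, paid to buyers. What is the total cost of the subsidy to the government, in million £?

Demand slope: (270 − 282)/(14 − 12) = -6, so Qd = 354 − 6P.
Supply slope: (300 − 315)/(3 − 8) = 3, so Qs = 3P + 291.
Before the subsidy: set 354 − 6P = 3P + 291 → P* = £7, Q* = 312.
With a per-unit subsidy paid to buyers, each effectively pays P − 4.5, so demand becomes Qd = 354 − 6(P − 4.5).
Solving gives Q = 321 with buyers paying £5.5 and suppliers receiving £10 (the £4.5 wedge).
Outlay = t · Q = 4.5 · 321 = £1444.5.

Government outlay = £1444.5 million.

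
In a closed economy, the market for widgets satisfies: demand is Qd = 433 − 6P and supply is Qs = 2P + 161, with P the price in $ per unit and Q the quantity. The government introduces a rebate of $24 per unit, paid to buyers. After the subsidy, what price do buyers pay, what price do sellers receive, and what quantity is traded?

Buyers pay $28; sellers receive $52; quantity = 265.

Without the subsidy, 433 − 6P = 2P + 161 gives 8P = 272, so P* = $34 and Q* = 229.
With a per-unit subsidy paid to buyers, each effectively pays P − 24, so demand becomes Qd = 433 − 6(P − 24).
Solving gives Q = 265 with buyers paying $28 and sellers receiving $52 (the $24 wedge).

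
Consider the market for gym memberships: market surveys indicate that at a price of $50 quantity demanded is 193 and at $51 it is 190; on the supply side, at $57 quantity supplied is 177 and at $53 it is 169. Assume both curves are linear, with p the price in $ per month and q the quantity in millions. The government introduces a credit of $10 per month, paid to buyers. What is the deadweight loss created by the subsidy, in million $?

Deadweight loss = $60 million.

Demand slope: (190 − 193)/(51 − 50) = -3, so qd = 343 − 3p.
Supply slope: (169 − 177)/(53 − 57) = 2, so qs = 2p + 63.
Without the subsidy, 343 − 3p = 2p + 63 gives 5p = 280, so p* = $56 and q* = 175.
With a per-unit subsidy paid to buyers, each effectively pays p − 10, so demand becomes qd = 343 − 3(p − 10).
New equilibrium: buyers pay $52, suppliers receive $62, q = 187. (Wedge: pb − ps = −10.)
Quantity rises by |ΔQ| = |175 − 187| = 12.
DWL = ½ · t · |ΔQ| = ½ · 10 · 12 = $60.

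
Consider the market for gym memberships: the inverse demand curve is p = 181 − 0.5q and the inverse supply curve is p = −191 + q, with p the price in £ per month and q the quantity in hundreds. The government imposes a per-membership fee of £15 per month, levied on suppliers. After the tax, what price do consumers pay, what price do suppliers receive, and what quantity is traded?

Rewrite in direct form: qd = 362 − 2p and qs = p + 191.
Without the tax, 362 − 2p = p + 191 gives 3p = 171, so p* = £57 and q* = 248.
With the tax collected from suppliers, supply shifts: qs = (p − 15) + 191.
New equilibrium: consumers pay £62, suppliers receive £47, q = 238. (Wedge: pb − ps = 15.)

Consumers pay £62; suppliers receive £47; quantity = 238.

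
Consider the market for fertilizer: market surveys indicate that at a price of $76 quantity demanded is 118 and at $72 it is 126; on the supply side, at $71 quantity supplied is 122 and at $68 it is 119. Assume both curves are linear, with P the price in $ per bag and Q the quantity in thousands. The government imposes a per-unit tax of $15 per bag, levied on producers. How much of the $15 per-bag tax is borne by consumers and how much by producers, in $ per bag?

Demand slope: (126 − 118)/(72 − 76) = -2, so Qd = 270 − 2P.
Supply slope: (119 − 122)/(68 − 71) = 1, so Qs = P + 51.
Without the tax, 270 − 2P = P + 51 gives 3P = 219, so P* = $73 and Q* = 124.
With the tax collected from producers, supply shifts: Qs = (P − 15) + 51.
New equilibrium: consumers pay $78, producers receive $63, Q = 114. (Wedge: Pb − Ps = 15.)
Burden on consumers: $5; on producers: $10. (They sum to $15.)
The less price-elastic side of the market bears the larger share of a per-unit tax.

Consumers bear $5 per bag; producers bear $10 per bag.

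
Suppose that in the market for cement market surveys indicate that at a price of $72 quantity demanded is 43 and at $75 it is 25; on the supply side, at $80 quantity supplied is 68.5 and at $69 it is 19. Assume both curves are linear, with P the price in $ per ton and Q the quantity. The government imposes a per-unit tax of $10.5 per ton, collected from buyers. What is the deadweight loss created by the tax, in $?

Deadweight loss = $141.75.

Demand slope: (25 − 43)/(75 − 72) = -6, so Qd = 475 − 6P.
Supply slope: (19 − 68.5)/(69 − 80) = 4.5, so Qs = 4.5P − 291.5.
Without the tax, 475 − 6P = 4.5P − 291.5 gives 10.5P = 766.5, so P* = $73 and Q* = 37.
With the tax collected from buyers, demand (in seller-price terms) shifts: Qd = 475 − 6(P + 10.5).
Solving gives Q = 10 with buyers paying $77.5 and suppliers receiving $67 (the $10.5 wedge).
Quantity falls by |ΔQ| = |37 − 10| = 27.
DWL = ½ · t · |ΔQ| = ½ · 10.5 · 27 = $141.75.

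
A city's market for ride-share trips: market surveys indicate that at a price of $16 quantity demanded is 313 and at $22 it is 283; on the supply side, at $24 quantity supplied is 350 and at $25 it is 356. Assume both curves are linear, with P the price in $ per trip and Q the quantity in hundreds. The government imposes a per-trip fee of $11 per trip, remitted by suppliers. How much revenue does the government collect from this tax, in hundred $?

Demand slope: (283 − 313)/(22 − 16) = -5, so Qd = 393 − 5P.
Supply slope: (356 − 350)/(25 − 24) = 6, so Qs = 6P + 206.
Without the tax, 393 − 5P = 6P + 206 gives 11P = 187, so P* = $17 and Q* = 308.
With the tax collected from suppliers, supply shifts: Qs = 6(P − 11) + 206.
Solving gives Q = 278 with consumers paying $23 and suppliers receiving $12 (the $11 wedge).
Revenue = t · Q = 11 · 278 = $3058.

Tax revenue = $3058 hundred.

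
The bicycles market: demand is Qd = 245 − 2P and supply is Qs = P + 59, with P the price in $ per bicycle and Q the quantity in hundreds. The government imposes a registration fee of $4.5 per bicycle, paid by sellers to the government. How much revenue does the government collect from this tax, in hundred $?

Without the tax, 245 − 2P = P + 59 gives 3P = 186, so P* = $62 and Q* = 121.
With the tax collected from sellers, supply shifts: Qs = (P − 4.5) + 59.
New equilibrium: consumers pay $63.5, sellers receive $59, Q = 118. (Wedge: Pb − Ps = 4.5.)
Revenue = t · Q = 4.5 · 118 = $531.

Tax revenue = $531 hundred.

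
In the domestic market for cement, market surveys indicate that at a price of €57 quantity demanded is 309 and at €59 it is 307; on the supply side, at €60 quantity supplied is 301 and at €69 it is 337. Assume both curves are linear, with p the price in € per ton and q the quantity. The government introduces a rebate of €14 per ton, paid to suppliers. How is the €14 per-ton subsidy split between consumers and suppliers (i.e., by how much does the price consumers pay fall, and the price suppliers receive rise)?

Consumers gain €11.2 per ton; suppliers gain €2.8 per ton.

Demand slope: (307 − 309)/(59 − 57) = -1, so qd = 366 − p.
Supply slope: (337 − 301)/(69 − 60) = 4, so qs = 4p + 61.
Without the subsidy, 366 − p = 4p + 61 gives 5p = 305, so p* = €61 and q* = 305.
With a per-unit subsidy paid to suppliers, each receives p + 14 per unit sold, so supply becomes qs = 4(p + 14) + 61.
New equilibrium: consumers pay €49.8, suppliers receive €63.8, q = 316.2. (Wedge: pb − ps = −14.)
Gain to consumers: €11.2; to suppliers: €2.8. (They sum to €14.)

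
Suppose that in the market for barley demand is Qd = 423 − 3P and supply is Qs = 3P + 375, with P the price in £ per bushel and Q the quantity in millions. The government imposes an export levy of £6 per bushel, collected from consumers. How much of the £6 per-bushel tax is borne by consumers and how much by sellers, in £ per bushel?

Consumers bear £3 per bushel; sellers bear £3 per bushel.

Without the tax, 423 − 3P = 3P + 375 gives 6P = 48, so P* = £8 and Q* = 399.
With the tax collected from consumers, demand (in seller-price terms) shifts: Qd = 423 − 3(P + 6).
New equilibrium: consumers pay £11, sellers receive £5, Q = 390. (Wedge: Pb − Ps = 6.)
Burden on consumers: £3; on sellers: £3. (They sum to £6.)
The less price-elastic side of the market bears the larger share of a per-unit tax.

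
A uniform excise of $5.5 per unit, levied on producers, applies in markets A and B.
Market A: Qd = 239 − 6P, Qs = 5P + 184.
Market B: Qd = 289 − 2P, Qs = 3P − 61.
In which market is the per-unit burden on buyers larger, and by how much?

Market B, by $0.8.

Market A: pre-tax P* = $5, Q* = 209; post-tax Q = 194; per-unit burden on buyers = $2.5.
Market B: pre-tax P* = $70, Q* = 149; post-tax Q = 142.4; per-unit burden on buyers = $3.3.
Difference: $2.5 vs $3.3 → market B is larger by $0.8.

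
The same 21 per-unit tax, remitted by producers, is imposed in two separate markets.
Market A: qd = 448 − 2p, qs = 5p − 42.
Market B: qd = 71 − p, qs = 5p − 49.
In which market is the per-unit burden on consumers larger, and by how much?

Market A: pre-tax p* = 70, q* = 308; post-tax q = 278; per-unit burden on consumers = 15.
Market B: pre-tax p* = 20, q* = 51; post-tax q = 33.5; per-unit burden on consumers = 17.5.
Difference: 15 vs 17.5 → market B is larger by 2.5.

Market B, by 2.5.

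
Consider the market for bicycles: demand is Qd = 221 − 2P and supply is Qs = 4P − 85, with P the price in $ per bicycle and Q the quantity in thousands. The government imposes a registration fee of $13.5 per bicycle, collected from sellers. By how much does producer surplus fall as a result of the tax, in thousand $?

Without the tax, 221 − 2P = 4P − 85 gives 6P = 306, so P* = $51 and Q* = 119.
With the tax collected from sellers, supply shifts: Qs = 4(P − 13.5) − 85.
New equilibrium: buyers pay $60, sellers receive $46.5, Q = 101. (Wedge: Pb − Ps = 13.5.)
ΔPS is the trapezoid between Q = 101 and Q = 119 of height $4.5: ½ · (119 + 101) · 4.5 = $495.

Producer surplus falls by $495 thousand.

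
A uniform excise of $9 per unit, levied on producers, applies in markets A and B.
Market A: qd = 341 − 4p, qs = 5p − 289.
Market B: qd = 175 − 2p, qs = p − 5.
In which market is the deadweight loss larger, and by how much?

Market A, by $63.

Market A: pre-tax p* = $70, q* = 61; post-tax q = 41; deadweight loss = $90.
Market B: pre-tax p* = $60, q* = 55; post-tax q = 49; deadweight loss = $27.
Difference: $90 vs $27 → market A is larger by $63.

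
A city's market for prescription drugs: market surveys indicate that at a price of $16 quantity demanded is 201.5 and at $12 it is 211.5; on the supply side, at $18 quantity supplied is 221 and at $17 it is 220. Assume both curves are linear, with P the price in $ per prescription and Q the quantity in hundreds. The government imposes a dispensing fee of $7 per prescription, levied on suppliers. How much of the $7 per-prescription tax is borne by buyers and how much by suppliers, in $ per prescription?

Buyers bear $2 per prescription; suppliers bear $5 per prescription.

Demand slope: (211.5 − 201.5)/(12 − 16) = -2.5, so Qd = 241.5 − 2.5P.
Supply slope: (220 − 221)/(17 − 18) = 1, so Qs = P + 203.
Before the tax: set 241.5 − 2.5P = P + 203 → P* = $11, Q* = 214.
With the tax collected from suppliers, supply shifts: Qs = (P − 7) + 203.
Solving gives Q = 209 with buyers paying $13 and suppliers receiving $6 (the $7 wedge).
Burden on buyers: $2; on suppliers: $5. (They sum to $7.)
The less price-elastic side of the market bears the larger share of a per-unit tax.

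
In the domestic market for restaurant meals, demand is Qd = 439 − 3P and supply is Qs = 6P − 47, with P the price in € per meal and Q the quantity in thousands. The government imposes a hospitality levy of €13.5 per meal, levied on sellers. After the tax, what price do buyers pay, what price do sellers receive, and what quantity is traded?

Buyers pay €63; sellers receive €49.5; quantity = 250.

Before the tax: set 439 − 3P = 6P − 47 → P* = €54, Q* = 277.
With the tax collected from sellers, supply shifts: Qs = 6(P − 13.5) − 47.
New equilibrium: buyers pay €63, sellers receive €49.5, Q = 250. (Wedge: Pb − Ps = 13.5.)
The less price-elastic side of the market bears the larger share of a per-unit tax.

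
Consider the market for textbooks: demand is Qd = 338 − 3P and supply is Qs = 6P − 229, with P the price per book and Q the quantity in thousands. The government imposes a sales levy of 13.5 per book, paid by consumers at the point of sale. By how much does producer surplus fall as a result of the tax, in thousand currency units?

Producer surplus falls by 609.75 thousand.

Without the tax, 338 − 3P = 6P − 229 gives 9P = 567, so P* = 63 and Q* = 149.
With the tax collected from consumers, demand (in seller-price terms) shifts: Qd = 338 − 3(P + 13.5).
New equilibrium: consumers pay 72, sellers receive 58.5, Q = 122. (Wedge: Pb − Ps = 13.5.)
ΔPS is the trapezoid between Q = 122 and Q = 149 of height 4.5: ½ · (149 + 122) · 4.5 = 609.75.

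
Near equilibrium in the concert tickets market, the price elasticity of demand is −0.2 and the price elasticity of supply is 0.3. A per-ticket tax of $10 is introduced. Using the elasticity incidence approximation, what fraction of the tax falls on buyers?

Incidence ratio: buyers' share ≈ εs / (εs + |εd|) = 0.3 / (0.3 + 0.2) = 0.6.
Supply is the more elastic side, so buyers bear the larger share.

Buyers' share ≈ 0.6.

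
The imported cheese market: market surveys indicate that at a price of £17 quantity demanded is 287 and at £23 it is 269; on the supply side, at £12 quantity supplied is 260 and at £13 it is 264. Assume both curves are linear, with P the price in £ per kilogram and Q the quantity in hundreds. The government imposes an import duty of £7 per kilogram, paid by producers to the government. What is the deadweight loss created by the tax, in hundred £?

Deadweight loss = £42 hundred.

Demand slope: (269 − 287)/(23 − 17) = -3, so Qd = 338 − 3P.
Supply slope: (264 − 260)/(13 − 12) = 4, so Qs = 4P + 212.
Without the tax, 338 − 3P = 4P + 212 gives 7P = 126, so P* = £18 and Q* = 284.
With the tax collected from producers, supply shifts: Qs = 4(P − 7) + 212.
New equilibrium: buyers pay £22, producers receive £15, Q = 272. (Wedge: Pb − Ps = 7.)
Quantity falls by |ΔQ| = |284 − 272| = 12.
DWL = ½ · t · |ΔQ| = ½ · 7 · 12 = £42.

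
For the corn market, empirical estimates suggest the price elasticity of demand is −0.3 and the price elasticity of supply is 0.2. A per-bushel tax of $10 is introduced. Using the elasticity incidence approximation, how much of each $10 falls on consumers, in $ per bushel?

Incidence ratio: consumers' share ≈ εs / (εs + |εd|) = 0.2 / (0.2 + 0.3) = 0.4.
So consumers bear ≈ 0.4 × $10 = $4; producers bear $6.

Consumers bear ≈ $4 per bushel.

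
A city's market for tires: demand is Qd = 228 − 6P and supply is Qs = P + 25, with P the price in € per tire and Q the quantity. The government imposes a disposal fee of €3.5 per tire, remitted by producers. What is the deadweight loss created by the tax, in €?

Before the tax: set 228 − 6P = P + 25 → P* = €29, Q* = 54.
With the tax collected from producers, supply shifts: Qs = (P − 3.5) + 25.
Solving gives Q = 51 with buyers paying €29.5 and producers receiving €26 (the €3.5 wedge).
Quantity falls by |ΔQ| = |54 − 51| = 3.
DWL = ½ · t · |ΔQ| = ½ · 3.5 · 3 = €5.25.

Deadweight loss = €5.25.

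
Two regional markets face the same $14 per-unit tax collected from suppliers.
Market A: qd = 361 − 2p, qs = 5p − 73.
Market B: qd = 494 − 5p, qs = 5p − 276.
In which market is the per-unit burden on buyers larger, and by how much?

Market A, by $3.

Market A: pre-tax p* = $62, q* = 237; post-tax q = 217; per-unit burden on buyers = $10.
Market B: pre-tax p* = $77, q* = 109; post-tax q = 74; per-unit burden on buyers = $7.
Difference: $10 vs $7 → market A is larger by $3.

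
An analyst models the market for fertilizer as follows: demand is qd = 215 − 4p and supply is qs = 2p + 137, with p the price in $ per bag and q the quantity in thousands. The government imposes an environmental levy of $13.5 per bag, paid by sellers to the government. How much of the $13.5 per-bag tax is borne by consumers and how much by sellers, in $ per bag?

Consumers bear $4.5 per bag; sellers bear $9 per bag.

Before the tax: set 215 − 4p = 2p + 137 → p* = $13, q* = 163.
With the tax collected from sellers, supply shifts: qs = 2(p − 13.5) + 137.
New equilibrium: consumers pay $17.5, sellers receive $4, q = 145. (Wedge: pb − ps = 13.5.)
Burden on consumers: $4.5; on sellers: $9. (They sum to $13.5.)
The less price-elastic side of the market bears the larger share of a per-unit tax.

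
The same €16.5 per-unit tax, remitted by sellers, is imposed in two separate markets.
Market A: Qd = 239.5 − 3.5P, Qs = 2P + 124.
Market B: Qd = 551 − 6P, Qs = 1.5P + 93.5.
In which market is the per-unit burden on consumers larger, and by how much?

Market A, by €2.7.

Market A: pre-tax P* = €21, Q* = 166; post-tax Q = 145; per-unit burden on consumers = €6.
Market B: pre-tax P* = €61, Q* = 185; post-tax Q = 165.2; per-unit burden on consumers = €3.3.
Difference: €6 vs €3.3 → market A is larger by €2.7.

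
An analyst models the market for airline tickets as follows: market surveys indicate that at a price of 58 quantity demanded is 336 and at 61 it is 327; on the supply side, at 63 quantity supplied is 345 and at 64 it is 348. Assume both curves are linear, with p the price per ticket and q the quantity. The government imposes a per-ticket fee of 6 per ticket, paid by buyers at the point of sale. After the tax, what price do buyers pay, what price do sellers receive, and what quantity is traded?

Buyers pay 62; sellers receive 56; quantity = 324.

Demand slope: (327 − 336)/(61 − 58) = -3, so qd = 510 − 3p.
Supply slope: (348 − 345)/(64 − 63) = 3, so qs = 3p + 156.
Before the tax: set 510 − 3p = 3p + 156 → p* = 59, q* = 333.
With the tax collected from buyers, demand (in seller-price terms) shifts: qd = 510 − 3(p + 6).
New equilibrium: buyers pay 62, sellers receive 56, q = 324. (Wedge: pb − ps = 6.)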